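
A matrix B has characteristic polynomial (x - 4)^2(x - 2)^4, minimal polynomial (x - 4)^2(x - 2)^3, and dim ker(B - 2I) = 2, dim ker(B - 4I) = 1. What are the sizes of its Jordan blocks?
Jordan blocks: (2, 3), (2, 1), (4, 2)

λ = 2: algebraic multiplicity 4 (exponent in χ_B), largest block size 3 (exponent in m_B), 2 blocks (geometric multiplicity). These force block sizes [3, 1].
λ = 4: algebraic multiplicity 2 (exponent in χ_B), largest block size 2 (exponent in m_B), 1 block (geometric multiplicity). This forces block sizes [2].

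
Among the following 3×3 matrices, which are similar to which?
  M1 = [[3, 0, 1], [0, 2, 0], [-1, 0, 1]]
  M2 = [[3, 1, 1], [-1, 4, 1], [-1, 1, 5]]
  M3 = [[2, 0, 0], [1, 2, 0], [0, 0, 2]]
2 classes: {M1, M3}, {M2}

Characteristic polynomials: χ_{M1} = (x - 2)^3, χ_{M2} = (x - 4)^3, χ_{M3} = (x - 2)^3.

{M1, M3}: invariant factors x - 2, (x - 2)^2.

{M2}: invariant factors (x - 4)^3.

Matrices are similar if and only if their invariant-factor lists agree; the partition into similarity classes is {M1, M3}, {M2}.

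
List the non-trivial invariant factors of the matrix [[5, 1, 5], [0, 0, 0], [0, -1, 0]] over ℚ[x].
The Jordan structure of A has elementary divisors x^2, (x - 5). Arranging the block sizes at each eigenvalue in decreasing order and taking row products gives the invariant factors.

Invariant factors (smallest first, each dividing the next): x^2(x - 5).

Check: the last factor x^2(x - 5) is the minimal polynomial, and the product x^2(x - 5) is the characteristic polynomial.

x^2(x - 5)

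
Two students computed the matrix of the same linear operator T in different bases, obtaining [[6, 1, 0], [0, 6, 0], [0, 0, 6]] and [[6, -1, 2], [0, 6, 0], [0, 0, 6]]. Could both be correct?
Two matrices over a field are similar if and only if they have the same invariant factors.

Both A and B have characteristic polynomial (x - 6)^3 and minimal polynomial (x - 6)^2. Computing further, both have invariant factors x - 6, (x - 6)^2. Hence A and B are similar.

Yes.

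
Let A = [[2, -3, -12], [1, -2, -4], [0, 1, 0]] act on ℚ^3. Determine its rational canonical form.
R = [[0, 0, -4], [1, 0, -3], [0, 1, 0]]

The invariant factors of A (the non-unit diagonal entries of the Smith normal form of xI - A over ℚ[x]) are (x + 1)(x^2 - x + 4), each dividing the next. The characteristic polynomial is their product, (x + 1)(x^2 - x + 4).

The rational canonical form is the block-diagonal matrix of companion matrices C(f_i):
R = [[0, 0, -4], [1, 0, -3], [0, 1, 0]].

Note the characteristic polynomial does not split into linear factors over ℚ, so A has no Jordan form over ℚ; the rational canonical form exists over any field.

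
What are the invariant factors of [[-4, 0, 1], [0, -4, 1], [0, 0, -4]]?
The Jordan structure of A has elementary divisors (x + 4)^2, (x + 4). Arranging the block sizes at each eigenvalue in decreasing order and taking row products gives the invariant factors.

Invariant factors (smallest first, each dividing the next): x + 4, (x + 4)^2.

Check: the last factor (x + 4)^2 is the minimal polynomial, and the product (x + 4)^3 is the characteristic polynomial.

x + 4, (x + 4)^2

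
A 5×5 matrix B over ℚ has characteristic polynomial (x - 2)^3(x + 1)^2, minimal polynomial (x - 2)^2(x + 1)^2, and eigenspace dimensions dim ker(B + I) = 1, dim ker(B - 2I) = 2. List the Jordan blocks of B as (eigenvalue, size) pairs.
Jordan blocks: (-1, 2), (2, 2), (2, 1)

λ = -1: algebraic multiplicity 2 (exponent in χ_B), largest block size 2 (exponent in m_B), 1 block (geometric multiplicity). This forces block sizes [2].
λ = 2: algebraic multiplicity 3 (exponent in χ_B), largest block size 2 (exponent in m_B), 2 blocks (geometric multiplicity). These force block sizes [2, 1].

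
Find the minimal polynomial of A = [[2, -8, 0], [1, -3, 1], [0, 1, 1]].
The characteristic polynomial factors as x^3. The minimal polynomial is ∏(x - λ)^{k_λ} where k_λ is the size of the largest Jordan block at λ.

For λ = 0: rank(A) = 2, and the largest Jordan block has size 3 (the smallest k with rank(A^k) = rank(A^(k+1))).

So m_A(x) = x^3.

m_A(x) = x^3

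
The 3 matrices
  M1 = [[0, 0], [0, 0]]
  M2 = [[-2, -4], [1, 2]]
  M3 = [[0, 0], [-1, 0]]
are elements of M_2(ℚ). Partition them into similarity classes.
Characteristic polynomials: χ_{M1} = x^2, χ_{M2} = x^2, χ_{M3} = x^2.

{M1}: invariant factors x, x.

{M2, M3}: invariant factors x^2.

Matrices are similar if and only if their invariant-factor lists agree; the partition into similarity classes is {M1}, {M2, M3}.

2 classes: {M1}, {M2, M3}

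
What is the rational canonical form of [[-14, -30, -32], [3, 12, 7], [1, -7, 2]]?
R = [[0, 0, 4], [1, 0, 1], [0, 1, 0]]

The invariant factors of A (the non-unit diagonal entries of the Smith normal form of xI - A over ℚ[x]) are x^3 - x - 4, each dividing the next. The characteristic polynomial is their product, x^3 - x - 4.

The rational canonical form is the block-diagonal matrix of companion matrices C(f_i):
R = [[0, 0, 4], [1, 0, 1], [0, 1, 0]].

Note the characteristic polynomial does not split into linear factors over ℚ, so A has no Jordan form over ℚ; the rational canonical form exists over any field.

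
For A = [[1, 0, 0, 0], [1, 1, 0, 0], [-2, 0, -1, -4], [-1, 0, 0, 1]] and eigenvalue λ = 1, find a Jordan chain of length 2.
v_1 = [[1, 1, 0, -1]]^T, v_2 = [[0, 1, 2, -1]]^T

We seek v_1 ∈ ker((A - I)^2) \ ker(A - I), then set v_{i+1} = (A - I) v_i.

One such chain is v_1 = [[1, 1, 0, -1]]^T, v_2 = [[0, 1, 2, -1]]^T. Check: (A - I) v_2 = [[0, 0, 0, 0]]^T = 0.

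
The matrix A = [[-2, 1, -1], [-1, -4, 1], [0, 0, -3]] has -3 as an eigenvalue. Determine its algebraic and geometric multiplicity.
algebraic multiplicity 3, geometric multiplicity 2

The characteristic polynomial is (x + 3)^3, so the factor x + 3 appears with exponent 3: the algebraic multiplicity is 3.

rank(A + 3I) = 1, so the eigenspace has dimension 3 - 1 = 2: the geometric multiplicity is 2.

Since 2 < 3, A is not diagonalizable.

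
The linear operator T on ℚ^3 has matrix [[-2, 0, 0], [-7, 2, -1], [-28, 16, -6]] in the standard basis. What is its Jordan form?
J = [[-2, 1, 0], [0, -2, 0], [0, 0, -2]]

The characteristic polynomial is det(xI - A) = (x + 2)^3, so the eigenvalues are -2 (algebraic multiplicity 3).

For λ = -2: rank(A + 2I) = 1, rank((A + 2I)^2) = 0. The eigenspace has dimension 3 - 1 = 2, so there are 2 Jordan blocks; the rank sequence gives block sizes [2, 1].

Assembling the blocks gives the Jordan form J above.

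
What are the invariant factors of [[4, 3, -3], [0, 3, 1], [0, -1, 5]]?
The Jordan structure of A has elementary divisors (x - 4)^2, (x - 4). Arranging the block sizes at each eigenvalue in decreasing order and taking row products gives the invariant factors.

Invariant factors (smallest first, each dividing the next): x - 4, (x - 4)^2.

Check: the last factor (x - 4)^2 is the minimal polynomial, and the product (x - 4)^3 is the characteristic polynomial.

x - 4, (x - 4)^2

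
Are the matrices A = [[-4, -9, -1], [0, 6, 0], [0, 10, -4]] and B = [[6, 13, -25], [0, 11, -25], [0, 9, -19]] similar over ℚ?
Two matrices over a field are similar if and only if they have the same invariant factors.

Both A and B have characteristic polynomial (x - 6)(x + 4)^2 and minimal polynomial (x - 6)(x + 4)^2. Computing further, both have invariant factors (x - 6)(x + 4)^2. Hence A and B are similar.

Yes.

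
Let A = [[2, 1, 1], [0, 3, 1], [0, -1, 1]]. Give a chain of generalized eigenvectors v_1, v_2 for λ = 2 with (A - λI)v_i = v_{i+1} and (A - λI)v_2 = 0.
v_1 = [[0, 0, 1]]^T, v_2 = [[1, 1, -1]]^T

We seek v_1 ∈ ker((A - 2I)^2) \ ker(A - 2I), then set v_{i+1} = (A - 2I) v_i.

One such chain is v_1 = [[0, 0, 1]]^T, v_2 = [[1, 1, -1]]^T. Check: (A - 2I) v_2 = [[0, 0, 0]]^T = 0.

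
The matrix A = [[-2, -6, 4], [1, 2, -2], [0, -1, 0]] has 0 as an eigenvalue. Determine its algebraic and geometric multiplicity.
The characteristic polynomial is x^3, so the factor x appears with exponent 3: the algebraic multiplicity is 3.

rank(A) = 2, so the eigenspace has dimension 3 - 2 = 1: the geometric multiplicity is 1.

Since 1 < 3, A is not diagonalizable.

algebraic multiplicity 3, geometric multiplicity 1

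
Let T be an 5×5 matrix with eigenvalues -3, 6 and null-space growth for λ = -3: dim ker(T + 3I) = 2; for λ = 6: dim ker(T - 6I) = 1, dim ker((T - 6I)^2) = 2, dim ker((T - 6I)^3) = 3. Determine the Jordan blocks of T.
Jordan blocks: (-3, 1), (-3, 1), (6, 3)

λ = -3: successive nullity increments [2] count blocks of size ≥ k; block sizes are [1, 1].
λ = 6: successive nullity increments [1, 1, 1] count blocks of size ≥ k; block sizes are [3].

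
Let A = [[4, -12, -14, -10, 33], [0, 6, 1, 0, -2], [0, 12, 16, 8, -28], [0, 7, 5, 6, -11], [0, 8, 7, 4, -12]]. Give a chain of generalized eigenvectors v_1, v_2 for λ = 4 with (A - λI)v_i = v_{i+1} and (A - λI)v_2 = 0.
v_1 = [[1, 1, -2, 2, 0]]^T, v_2 = [[-4, 0, 4, 1, 2]]^T

We seek v_1 ∈ ker((A - 4I)^2) \ ker(A - 4I), then set v_{i+1} = (A - 4I) v_i.

One such chain is v_1 = [[1, 1, -2, 2, 0]]^T, v_2 = [[-4, 0, 4, 1, 2]]^T. Check: (A - 4I) v_2 = [[0, 0, 0, 0, 0]]^T = 0.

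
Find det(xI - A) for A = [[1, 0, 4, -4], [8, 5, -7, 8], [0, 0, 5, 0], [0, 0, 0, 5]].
χ_A(x) = (x - 5)^3(x - 1)

xI - A = [[x - 1, 0, -4, 4], [-8, x - 5, 7, -8], [0, 0, x - 5, 0], [0, 0, 0, x - 5]].

Expanding det(xI - A) along the first row:
det(xI - A) = + (x - 1)·det([[x - 5, 7, -8], [0, x - 5, 0], [0, 0, x - 5]]) - (0)·det([[-8, 7, -8], [0, x - 5, 0], [0, 0, x - 5]]) + (-4)·det([[-8, x - 5, -8], [0, 0, 0], [0, 0, x - 5]]) - (4)·det([[-8, x - 5, 7], [0, 0, x - 5], [0, 0, 0]]).

Evaluating gives χ_A(x) = x^4 - 16x^3 + 90x^2 - 200x + 125 = (x - 5)^3(x - 1).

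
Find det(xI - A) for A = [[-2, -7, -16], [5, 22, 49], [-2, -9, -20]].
xI - A = [[x + 2, 7, 16], [-5, x - 22, -49], [2, 9, x + 20]].

Expanding det(xI - A) along the first row:
det(xI - A) = + (x + 2)·det([[x - 22, -49], [9, x + 20]]) - (7)·det([[-5, -49], [2, x + 20]]) + (16)·det([[-5, x - 22], [2, 9]]).

Evaluating gives χ_A(x) = x^3.

χ_A(x) = x^3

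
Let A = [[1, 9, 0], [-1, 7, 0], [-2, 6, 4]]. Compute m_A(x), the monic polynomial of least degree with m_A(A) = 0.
The characteristic polynomial factors as (x - 4)^3. The minimal polynomial is ∏(x - λ)^{k_λ} where k_λ is the size of the largest Jordan block at λ.

For λ = 4: rank(A - 4I) = 1, and the largest Jordan block has size 2 (the smallest k with rank((A - 4I)^k) = rank((A - 4I)^(k+1))).

So m_A(x) = (x - 4)^2.

m_A(x) = (x - 4)^2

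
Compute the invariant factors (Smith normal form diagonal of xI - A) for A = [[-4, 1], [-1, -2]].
The Jordan structure of A has elementary divisors (x + 3)^2. Arranging the block sizes at each eigenvalue in decreasing order and taking row products gives the invariant factors.

Invariant factors (smallest first, each dividing the next): (x + 3)^2.

Check: the last factor (x + 3)^2 is the minimal polynomial, and the product (x + 3)^2 is the characteristic polynomial.

(x + 3)^2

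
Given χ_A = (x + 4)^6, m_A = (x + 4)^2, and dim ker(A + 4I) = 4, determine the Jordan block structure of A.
λ = -4: algebraic multiplicity 6 (exponent in χ_A), largest block size 2 (exponent in m_A), 4 blocks (geometric multiplicity). These force block sizes [2, 2, 1, 1].

Jordan blocks: (-4, 2), (-4, 2), (-4, 1), (-4, 1)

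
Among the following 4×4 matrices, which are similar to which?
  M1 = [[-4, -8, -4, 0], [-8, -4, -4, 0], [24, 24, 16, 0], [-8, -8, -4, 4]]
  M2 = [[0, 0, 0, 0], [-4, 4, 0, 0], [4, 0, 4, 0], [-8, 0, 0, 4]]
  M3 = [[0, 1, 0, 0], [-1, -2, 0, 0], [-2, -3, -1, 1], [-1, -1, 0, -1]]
2 classes: {M1, M2}, {M3}

Characteristic polynomials: χ_{M1} = x(x - 4)^3, χ_{M2} = x(x - 4)^3, χ_{M3} = (x + 1)^4.

{M1, M2}: invariant factors x - 4, x - 4, x(x - 4).

{M3}: invariant factors (x + 1)^2, (x + 1)^2.

Matrices are similar if and only if their invariant-factor lists agree; the partition into similarity classes is {M1, M2}, {M3}.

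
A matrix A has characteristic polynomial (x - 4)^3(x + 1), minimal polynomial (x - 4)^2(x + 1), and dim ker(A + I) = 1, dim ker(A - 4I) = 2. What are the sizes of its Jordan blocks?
λ = -1: algebraic multiplicity 1 (exponent in χ_A), largest block size 1 (exponent in m_A), 1 block (geometric multiplicity). This forces block sizes [1].
λ = 4: algebraic multiplicity 3 (exponent in χ_A), largest block size 2 (exponent in m_A), 2 blocks (geometric multiplicity). These force block sizes [2, 1].

Jordan blocks: (-1, 1), (4, 2), (4, 1)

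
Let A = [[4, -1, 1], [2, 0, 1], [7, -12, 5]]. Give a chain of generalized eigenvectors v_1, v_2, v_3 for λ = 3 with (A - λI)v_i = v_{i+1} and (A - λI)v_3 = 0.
We seek v_1 ∈ ker((A - 3I)^3) \ ker((A - 3I)^2), then set v_{i+1} = (A - 3I) v_i.

One such chain is v_1 = [[0, 0, 1]]^T, v_2 = [[1, 1, 2]]^T, v_3 = [[2, 1, -1]]^T. Check: (A - 3I) v_3 = [[0, 0, 0]]^T = 0.

v_1 = [[0, 0, 1]]^T, v_2 = [[1, 1, 2]]^T, v_3 = [[2, 1, -1]]^T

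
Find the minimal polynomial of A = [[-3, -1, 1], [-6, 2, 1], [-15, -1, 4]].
The characteristic polynomial factors as x^2(x - 3). The minimal polynomial is ∏(x - λ)^{k_λ} where k_λ is the size of the largest Jordan block at λ.

For λ = 0: rank(A) = 2, and the largest Jordan block has size 2 (the smallest k with rank(A^k) = rank(A^(k+1))).
For λ = 3: rank(A - 3I) = 2, and the largest Jordan block has size 1 (the smallest k with rank((A - 3I)^k) = rank((A - 3I)^(k+1))).

So m_A(x) = x^2(x - 3).

m_A(x) = x^2(x - 3)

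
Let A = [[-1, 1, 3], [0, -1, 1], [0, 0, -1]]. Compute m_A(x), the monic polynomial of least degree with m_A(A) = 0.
The characteristic polynomial factors as (x + 1)^3. The minimal polynomial is ∏(x - λ)^{k_λ} where k_λ is the size of the largest Jordan block at λ.

For λ = -1: rank(A + I) = 2, and the largest Jordan block has size 3 (the smallest k with rank((A + I)^k) = rank((A + I)^(k+1))).

So m_A(x) = (x + 1)^3.

m_A(x) = (x + 1)^3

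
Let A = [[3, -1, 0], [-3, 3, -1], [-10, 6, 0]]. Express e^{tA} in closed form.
e^{tA} = [[(2*t^2 + t + 1)*e^{2*t}, -t*(t + 1)*e^{2*t}, t^2*e^{2*t}/2], [t*(2*t - 3)*e^{2*t}, (-t^2 + t + 1)*e^{2*t}, t*(t - 2)*e^{2*t}/2], [2*t*(-2*t - 5)*e^{2*t}, 2*t*(t + 3)*e^{2*t}, (-t^2 - 2*t + 1)*e^{2*t}]]

A has Jordan form J = [[2, 1, 0], [0, 2, 1], [0, 0, 2]] with A = PJP^{-1}, so e^{tA} = P e^{tJ} P^{-1}.

For a Jordan block J_k(λ), e^{tJ_k(λ)} = e^{λt} · (I + tN + t^2 N^2/2! + ... + t^{k-1} N^{k-1}/(k-1)!) where N is the nilpotent superdiagonal part.

Assembling the blocks and conjugating back gives the entries of e^{tA} as shown above.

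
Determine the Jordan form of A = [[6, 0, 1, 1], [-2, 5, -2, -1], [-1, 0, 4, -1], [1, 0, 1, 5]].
J = [[5, 1, 0, 0], [0, 5, 1, 0], [0, 0, 5, 0], [0, 0, 0, 5]]

The characteristic polynomial is det(xI - A) = (x - 5)^4, so the eigenvalues are 5 (algebraic multiplicity 4).

For λ = 5: rank(A - 5I) = 2, rank((A - 5I)^2) = 1, rank((A - 5I)^3) = 0. The eigenspace has dimension 4 - 2 = 2, so there are 2 Jordan blocks; the rank sequence gives block sizes [3, 1].

Assembling the blocks gives the Jordan form J above.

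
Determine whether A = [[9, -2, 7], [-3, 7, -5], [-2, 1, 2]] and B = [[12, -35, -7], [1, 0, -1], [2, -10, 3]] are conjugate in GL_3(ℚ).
No.

trace(A) = 18 but trace(B) = 15. The trace is a similarity invariant, so A and B are not similar.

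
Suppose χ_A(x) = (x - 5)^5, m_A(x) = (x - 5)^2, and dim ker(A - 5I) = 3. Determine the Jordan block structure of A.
λ = 5: algebraic multiplicity 5 (exponent in χ_A), largest block size 2 (exponent in m_A), 3 blocks (geometric multiplicity). These force block sizes [2, 2, 1].

Jordan blocks: (5, 2), (5, 2), (5, 1)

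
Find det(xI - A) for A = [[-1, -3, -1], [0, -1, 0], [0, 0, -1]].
xI - A = [[x + 1, 3, 1], [0, x + 1, 0], [0, 0, x + 1]].

Expanding det(xI - A) along the first row:
det(xI - A) = + (x + 1)·det([[x + 1, 0], [0, x + 1]]) - (3)·det([[0, 0], [0, x + 1]]) + (1)·det([[0, x + 1], [0, 0]]).

Evaluating gives χ_A(x) = x^3 + 3x^2 + 3x + 1 = (x + 1)^3.

χ_A(x) = (x + 1)^3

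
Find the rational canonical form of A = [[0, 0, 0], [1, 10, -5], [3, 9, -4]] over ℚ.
The invariant factors of A (the non-unit diagonal entries of the Smith normal form of xI - A over ℚ[x]) are x(x - 5)(x - 1), each dividing the next. The characteristic polynomial is their product, x(x - 5)(x - 1).

The rational canonical form is the block-diagonal matrix of companion matrices C(f_i):
R = [[0, 0, 0], [1, 0, -5], [0, 1, 6]].

R = [[0, 0, 0], [1, 0, -5], [0, 1, 6]]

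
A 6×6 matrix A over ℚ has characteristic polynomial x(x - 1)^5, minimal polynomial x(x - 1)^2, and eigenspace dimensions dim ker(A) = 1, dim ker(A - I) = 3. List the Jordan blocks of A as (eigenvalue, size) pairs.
Jordan blocks: (0, 1), (1, 2), (1, 2), (1, 1)

λ = 0: algebraic multiplicity 1 (exponent in χ_A), largest block size 1 (exponent in m_A), 1 block (geometric multiplicity). This forces block sizes [1].
λ = 1: algebraic multiplicity 5 (exponent in χ_A), largest block size 2 (exponent in m_A), 3 blocks (geometric multiplicity). These force block sizes [2, 2, 1].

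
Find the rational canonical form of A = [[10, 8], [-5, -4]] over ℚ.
R = [[0, 0], [1, 6]]

The invariant factors of A (the non-unit diagonal entries of the Smith normal form of xI - A over ℚ[x]) are x(x - 6), each dividing the next. The characteristic polynomial is their product, x(x - 6).

The rational canonical form is the block-diagonal matrix of companion matrices C(f_i):
R = [[0, 0], [1, 6]].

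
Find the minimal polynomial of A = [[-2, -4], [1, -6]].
The characteristic polynomial factors as (x + 4)^2. The minimal polynomial is ∏(x - λ)^{k_λ} where k_λ is the size of the largest Jordan block at λ.

For λ = -4: rank(A + 4I) = 1, and the largest Jordan block has size 2 (the smallest k with rank((A + 4I)^k) = rank((A + 4I)^(k+1))).

So m_A(x) = (x + 4)^2.

m_A(x) = (x + 4)^2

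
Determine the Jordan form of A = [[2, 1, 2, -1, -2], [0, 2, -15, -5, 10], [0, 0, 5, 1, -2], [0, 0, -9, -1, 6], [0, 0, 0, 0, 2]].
J = [[2, 1, 0, 0, 0], [0, 2, 0, 0, 0], [0, 0, 2, 1, 0], [0, 0, 0, 2, 0], [0, 0, 0, 0, 2]]

The characteristic polynomial is det(xI - A) = (x - 2)^5, so the eigenvalues are 2 (algebraic multiplicity 5).

For λ = 2: rank(A - 2I) = 2, rank((A - 2I)^2) = 0. The eigenspace has dimension 5 - 2 = 3, so there are 3 Jordan blocks; the rank sequence gives block sizes [2, 2, 1].

Assembling the blocks gives the Jordan form J above.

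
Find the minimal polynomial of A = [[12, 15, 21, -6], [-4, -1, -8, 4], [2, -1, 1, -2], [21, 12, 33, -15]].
The characteristic polynomial factors as (x - 6)(x + 3)^3. The minimal polynomial is ∏(x - λ)^{k_λ} where k_λ is the size of the largest Jordan block at λ.

For λ = -3: rank(A + 3I) = 2, and the largest Jordan block has size 2 (the smallest k with rank((A + 3I)^k) = rank((A + 3I)^(k+1))).
For λ = 6: rank(A - 6I) = 3, and the largest Jordan block has size 1 (the smallest k with rank((A - 6I)^k) = rank((A - 6I)^(k+1))).

So m_A(x) = (x - 6)(x + 3)^2.

m_A(x) = (x - 6)(x + 3)^2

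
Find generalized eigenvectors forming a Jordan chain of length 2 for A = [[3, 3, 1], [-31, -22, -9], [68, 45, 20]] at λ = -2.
We seek v_1 ∈ ker((A + 2I)^2) \ ker(A + 2I), then set v_{i+1} = (A + 2I) v_i.

One such chain is v_1 = [[-1, 3, -3]]^T, v_2 = [[1, -2, 1]]^T. Check: (A + 2I) v_2 = [[0, 0, 0]]^T = 0.

v_1 = [[-1, 3, -3]]^T, v_2 = [[1, -2, 1]]^T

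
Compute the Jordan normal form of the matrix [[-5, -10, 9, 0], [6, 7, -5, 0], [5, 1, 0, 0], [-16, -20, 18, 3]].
The characteristic polynomial is det(xI - A) = (x - 3)^3(x + 4), so the eigenvalues are -4 (algebraic multiplicity 1), 3 (algebraic multiplicity 3).

For λ = -4: algebraic multiplicity 1 gives one 1×1 block.

For λ = 3: rank(A - 3I) = 2, rank((A - 3I)^2) = 1. The eigenspace has dimension 4 - 2 = 2, so there are 2 Jordan blocks; the rank sequence gives block sizes [2, 1].

Assembling the blocks gives the Jordan form J above.

J = [[-4, 0, 0, 0], [0, 3, 1, 0], [0, 0, 3, 0], [0, 0, 0, 3]]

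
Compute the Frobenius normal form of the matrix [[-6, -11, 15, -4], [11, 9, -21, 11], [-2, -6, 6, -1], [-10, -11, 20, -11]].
R = [[0, 0, 0, -25], [1, 0, 0, 10], [0, 1, 0, 9], [0, 0, 1, -2]]

The invariant factors of A (the non-unit diagonal entries of the Smith normal form of xI - A over ℚ[x]) are (x^2 + x - 5)^2, each dividing the next. The characteristic polynomial is their product, (x^2 + x - 5)^2.

The rational canonical form is the block-diagonal matrix of companion matrices C(f_i):
R = [[0, 0, 0, -25], [1, 0, 0, 10], [0, 1, 0, 9], [0, 0, 1, -2]].

Note the characteristic polynomial does not split into linear factors over ℚ, so A has no Jordan form over ℚ; the rational canonical form exists over any field.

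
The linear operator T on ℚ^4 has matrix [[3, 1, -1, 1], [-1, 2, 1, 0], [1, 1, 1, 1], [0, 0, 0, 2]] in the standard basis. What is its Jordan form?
J = [[2, 1, 0, 0], [0, 2, 1, 0], [0, 0, 2, 0], [0, 0, 0, 2]]

The characteristic polynomial is det(xI - A) = (x - 2)^4, so the eigenvalues are 2 (algebraic multiplicity 4).

For λ = 2: rank(A - 2I) = 2, rank((A - 2I)^2) = 1, rank((A - 2I)^3) = 0. The eigenspace has dimension 4 - 2 = 2, so there are 2 Jordan blocks; the rank sequence gives block sizes [3, 1].

Assembling the blocks gives the Jordan form J above.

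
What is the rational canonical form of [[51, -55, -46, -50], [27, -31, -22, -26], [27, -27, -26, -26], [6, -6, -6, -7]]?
R = [[-4, 0, 0, 0], [0, 0, 0, -24], [0, 1, 0, -26], [0, 0, 1, -9]]

The invariant factors of A (the non-unit diagonal entries of the Smith normal form of xI - A over ℚ[x]) are x + 4, (x + 2)(x + 3)(x + 4), each dividing the next. The characteristic polynomial is their product, (x + 2)(x + 3)(x + 4)^2.

The rational canonical form is the block-diagonal matrix of companion matrices C(f_i):
R = [[-4, 0, 0, 0], [0, 0, 0, -24], [0, 1, 0, -26], [0, 0, 1, -9]].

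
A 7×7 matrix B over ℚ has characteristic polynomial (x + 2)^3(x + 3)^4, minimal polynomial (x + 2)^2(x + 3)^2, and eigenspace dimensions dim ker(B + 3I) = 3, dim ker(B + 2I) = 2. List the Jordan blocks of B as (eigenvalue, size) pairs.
λ = -3: algebraic multiplicity 4 (exponent in χ_B), largest block size 2 (exponent in m_B), 3 blocks (geometric multiplicity). These force block sizes [2, 1, 1].
λ = -2: algebraic multiplicity 3 (exponent in χ_B), largest block size 2 (exponent in m_B), 2 blocks (geometric multiplicity). These force block sizes [2, 1].

Jordan blocks: (-3, 2), (-3, 1), (-3, 1), (-2, 2), (-2, 1)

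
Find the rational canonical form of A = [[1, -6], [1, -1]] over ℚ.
R = [[0, -5], [1, 0]]

The invariant factors of A (the non-unit diagonal entries of the Smith normal form of xI - A over ℚ[x]) are x^2 + 5, each dividing the next. The characteristic polynomial is their product, x^2 + 5.

The rational canonical form is the block-diagonal matrix of companion matrices C(f_i):
R = [[0, -5], [1, 0]].

Note the characteristic polynomial does not split into linear factors over ℚ, so A has no Jordan form over ℚ; the rational canonical form exists over any field.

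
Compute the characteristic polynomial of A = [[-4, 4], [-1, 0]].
χ_A(x) = (x + 2)^2

xI - A = [[x + 4, -4], [1, x]].

Expanding det(xI - A) along the first row:
det(xI - A) = + (x + 4)·det([[x]]) - (-4)·det([[1]]).

Evaluating gives χ_A(x) = x^2 + 4x + 4 = (x + 2)^2.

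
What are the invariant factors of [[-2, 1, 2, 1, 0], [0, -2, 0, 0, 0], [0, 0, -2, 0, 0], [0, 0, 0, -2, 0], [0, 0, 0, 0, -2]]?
The Jordan structure of A has elementary divisors (x + 2)^2, (x + 2), (x + 2), (x + 2). Arranging the block sizes at each eigenvalue in decreasing order and taking row products gives the invariant factors.

Invariant factors (smallest first, each dividing the next): x + 2, x + 2, x + 2, (x + 2)^2.

Check: the last factor (x + 2)^2 is the minimal polynomial, and the product (x + 2)^5 is the characteristic polynomial.

x + 2, x + 2, x + 2, (x + 2)^2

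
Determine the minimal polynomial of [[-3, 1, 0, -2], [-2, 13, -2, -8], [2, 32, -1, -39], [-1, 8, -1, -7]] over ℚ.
The characteristic polynomial factors as (x - 4)^2(x + 3)^2. The minimal polynomial is ∏(x - λ)^{k_λ} where k_λ is the size of the largest Jordan block at λ.

For λ = -3: rank(A + 3I) = 3, and the largest Jordan block has size 2 (the smallest k with rank((A + 3I)^k) = rank((A + 3I)^(k+1))).
For λ = 4: rank(A - 4I) = 3, and the largest Jordan block has size 2 (the smallest k with rank((A - 4I)^k) = rank((A - 4I)^(k+1))).

So m_A(x) = (x - 4)^2(x + 3)^2.

m_A(x) = (x - 4)^2(x + 3)^2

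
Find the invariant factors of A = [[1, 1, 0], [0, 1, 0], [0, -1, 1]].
x - 1, (x - 1)^2

The Jordan structure of A has elementary divisors (x - 1)^2, (x - 1). Arranging the block sizes at each eigenvalue in decreasing order and taking row products gives the invariant factors.

Invariant factors (smallest first, each dividing the next): x - 1, (x - 1)^2.

Check: the last factor (x - 1)^2 is the minimal polynomial, and the product (x - 1)^3 is the characteristic polynomial.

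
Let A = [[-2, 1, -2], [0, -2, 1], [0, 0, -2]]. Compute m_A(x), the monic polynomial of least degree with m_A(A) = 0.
The characteristic polynomial factors as (x + 2)^3. The minimal polynomial is ∏(x - λ)^{k_λ} where k_λ is the size of the largest Jordan block at λ.

For λ = -2: rank(A + 2I) = 2, and the largest Jordan block has size 3 (the smallest k with rank((A + 2I)^k) = rank((A + 2I)^(k+1))).

So m_A(x) = (x + 2)^3.

m_A(x) = (x + 2)^3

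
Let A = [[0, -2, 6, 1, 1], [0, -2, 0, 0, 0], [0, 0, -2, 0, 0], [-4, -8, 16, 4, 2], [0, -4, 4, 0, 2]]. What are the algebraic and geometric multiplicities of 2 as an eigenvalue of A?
The characteristic polynomial is (x - 2)^3(x + 2)^2, so the factor x - 2 appears with exponent 3: the algebraic multiplicity is 3.

rank(A - 2I) = 3, so the eigenspace has dimension 5 - 3 = 2: the geometric multiplicity is 2.

Since 2 < 3, A is not diagonalizable.

algebraic multiplicity 3, geometric multiplicity 2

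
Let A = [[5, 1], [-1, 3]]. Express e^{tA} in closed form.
A has Jordan form J = [[4, 1], [0, 4]] with A = PJP^{-1}, so e^{tA} = P e^{tJ} P^{-1}.

For a Jordan block J_k(λ), e^{tJ_k(λ)} = e^{λt} · (I + tN + t^2 N^2/2! + ... + t^{k-1} N^{k-1}/(k-1)!) where N is the nilpotent superdiagonal part.

Assembling the blocks and conjugating back gives the entries of e^{tA} as shown above.

e^{tA} = [[(t + 1)*e^{4*t}, t*e^{4*t}], [-t*e^{4*t}, (1 - t)*e^{4*t}]]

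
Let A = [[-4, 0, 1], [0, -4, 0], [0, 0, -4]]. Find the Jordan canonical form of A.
J = [[-4, 1, 0], [0, -4, 0], [0, 0, -4]]

The characteristic polynomial is det(xI - A) = (x + 4)^3, so the eigenvalues are -4 (algebraic multiplicity 3).

For λ = -4: rank(A + 4I) = 1, rank((A + 4I)^2) = 0. The eigenspace has dimension 3 - 1 = 2, so there are 2 Jordan blocks; the rank sequence gives block sizes [2, 1].

Assembling the blocks gives the Jordan form J above.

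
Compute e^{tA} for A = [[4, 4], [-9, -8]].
A has Jordan form J = [[-2, 1], [0, -2]] with A = PJP^{-1}, so e^{tA} = P e^{tJ} P^{-1}.

For a Jordan block J_k(λ), e^{tJ_k(λ)} = e^{λt} · (I + tN + t^2 N^2/2! + ... + t^{k-1} N^{k-1}/(k-1)!) where N is the nilpotent superdiagonal part.

Assembling the blocks and conjugating back gives the entries of e^{tA} as shown above.

e^{tA} = [[(6*t + 1)*e^{-2*t}, 4*t*e^{-2*t}], [-9*t*e^{-2*t}, (1 - 6*t)*e^{-2*t}]]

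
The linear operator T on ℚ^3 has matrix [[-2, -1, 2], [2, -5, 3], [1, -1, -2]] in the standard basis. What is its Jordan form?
J = [[-3, 1, 0], [0, -3, 1], [0, 0, -3]]

The characteristic polynomial is det(xI - A) = (x + 3)^3, so the eigenvalues are -3 (algebraic multiplicity 3).

For λ = -3: rank(A + 3I) = 2, rank((A + 3I)^2) = 1, rank((A + 3I)^3) = 0. The eigenspace has dimension 3 - 2 = 1, so there is 1 Jordan block; the rank sequence gives block sizes [3].

Assembling the blocks gives the Jordan form J above.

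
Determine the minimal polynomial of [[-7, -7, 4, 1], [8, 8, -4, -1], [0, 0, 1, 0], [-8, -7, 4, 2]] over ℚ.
The characteristic polynomial factors as (x - 1)^4. The minimal polynomial is ∏(x - λ)^{k_λ} where k_λ is the size of the largest Jordan block at λ.

For λ = 1: rank(A - I) = 1, and the largest Jordan block has size 2 (the smallest k with rank((A - I)^k) = rank((A - I)^(k+1))).

So m_A(x) = (x - 1)^2.

m_A(x) = (x - 1)^2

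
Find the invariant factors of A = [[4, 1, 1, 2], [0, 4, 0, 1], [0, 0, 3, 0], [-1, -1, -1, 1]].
x - 3, (x - 3)^3

The Jordan structure of A has elementary divisors (x - 3)^3, (x - 3). Arranging the block sizes at each eigenvalue in decreasing order and taking row products gives the invariant factors.

Invariant factors (smallest first, each dividing the next): x - 3, (x - 3)^3.

Check: the last factor (x - 3)^3 is the minimal polynomial, and the product (x - 3)^4 is the characteristic polynomial.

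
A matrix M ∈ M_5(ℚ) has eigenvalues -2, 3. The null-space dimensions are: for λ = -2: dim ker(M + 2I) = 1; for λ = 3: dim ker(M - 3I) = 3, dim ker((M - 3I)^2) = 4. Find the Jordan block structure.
Jordan blocks: (-2, 1), (3, 2), (3, 1), (3, 1)

λ = -2: successive nullity increments [1] count blocks of size ≥ k; block sizes are [1].
λ = 3: successive nullity increments [3, 1] count blocks of size ≥ k; block sizes are [2, 1, 1].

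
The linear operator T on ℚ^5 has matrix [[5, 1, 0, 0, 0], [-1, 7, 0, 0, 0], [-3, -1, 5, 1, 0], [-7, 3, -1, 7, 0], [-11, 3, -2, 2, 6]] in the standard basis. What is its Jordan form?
The characteristic polynomial is det(xI - A) = (x - 6)^5, so the eigenvalues are 6 (algebraic multiplicity 5).

For λ = 6: rank(A - 6I) = 2, rank((A - 6I)^2) = 0. The eigenspace has dimension 5 - 2 = 3, so there are 3 Jordan blocks; the rank sequence gives block sizes [2, 2, 1].

Assembling the blocks gives the Jordan form J above.

J = [[6, 1, 0, 0, 0], [0, 6, 0, 0, 0], [0, 0, 6, 1, 0], [0, 0, 0, 6, 0], [0, 0, 0, 0, 6]]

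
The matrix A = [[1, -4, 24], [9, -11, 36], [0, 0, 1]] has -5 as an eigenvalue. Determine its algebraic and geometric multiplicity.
algebraic multiplicity 2, geometric multiplicity 1

The characteristic polynomial is (x - 1)(x + 5)^2, so the factor x + 5 appears with exponent 2: the algebraic multiplicity is 2.

rank(A + 5I) = 2, so the eigenspace has dimension 3 - 2 = 1: the geometric multiplicity is 1.

Since 1 < 2, A is not diagonalizable.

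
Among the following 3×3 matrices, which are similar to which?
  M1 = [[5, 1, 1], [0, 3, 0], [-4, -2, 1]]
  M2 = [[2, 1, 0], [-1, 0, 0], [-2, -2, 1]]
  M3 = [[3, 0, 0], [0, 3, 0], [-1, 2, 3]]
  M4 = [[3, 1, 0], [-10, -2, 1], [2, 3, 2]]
3 classes: {M1, M3}, {M2}, {M4}

Characteristic polynomials: χ_{M1} = (x - 3)^3, χ_{M2} = (x - 1)^3, χ_{M3} = (x - 3)^3, χ_{M4} = (x - 1)^3.

{M1, M3}: invariant factors x - 3, (x - 3)^2.

{M2}: invariant factors x - 1, (x - 1)^2.

{M4}: invariant factors (x - 1)^3.

Matrices are similar if and only if their invariant-factor lists agree; the partition into similarity classes is {M1, M3}, {M2}, {M4}.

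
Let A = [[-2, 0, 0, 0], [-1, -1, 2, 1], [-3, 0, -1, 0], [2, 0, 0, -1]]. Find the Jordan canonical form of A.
J = [[-2, 0, 0, 0], [0, -1, 1, 0], [0, 0, -1, 0], [0, 0, 0, -1]]

The characteristic polynomial is det(xI - A) = (x + 1)^3(x + 2), so the eigenvalues are -2 (algebraic multiplicity 1), -1 (algebraic multiplicity 3).

For λ = -2: algebraic multiplicity 1 gives one 1×1 block.

For λ = -1: rank(A + I) = 2, rank((A + I)^2) = 1. The eigenspace has dimension 4 - 2 = 2, so there are 2 Jordan blocks; the rank sequence gives block sizes [2, 1].

Assembling the blocks gives the Jordan form J above.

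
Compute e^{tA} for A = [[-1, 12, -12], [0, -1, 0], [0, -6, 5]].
A has Jordan form J = [[-1, 0, 0], [0, -1, 0], [0, 0, 5]] with A = PJP^{-1}, so e^{tA} = P e^{tJ} P^{-1}.

For a Jordan block J_k(λ), e^{tJ_k(λ)} = e^{λt} · (I + tN + t^2 N^2/2! + ... + t^{k-1} N^{k-1}/(k-1)!) where N is the nilpotent superdiagonal part.

Assembling the blocks and conjugating back gives the entries of e^{tA} as shown above.

e^{tA} = [[e^{-t}, (2*e^{6*t} - 2)*e^{-t}, 2*(1 - e^{6*t})*e^{-t}], [0, e^{-t}, 0], [0, (1 - e^{6*t})*e^{-t}, e^{5*t}]]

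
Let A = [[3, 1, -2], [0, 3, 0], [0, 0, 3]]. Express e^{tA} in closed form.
e^{tA} = [[e^{3*t}, t*e^{3*t}, -2*t*e^{3*t}], [0, e^{3*t}, 0], [0, 0, e^{3*t}]]

A has Jordan form J = [[3, 1, 0], [0, 3, 0], [0, 0, 3]] with A = PJP^{-1}, so e^{tA} = P e^{tJ} P^{-1}.

For a Jordan block J_k(λ), e^{tJ_k(λ)} = e^{λt} · (I + tN + t^2 N^2/2! + ... + t^{k-1} N^{k-1}/(k-1)!) where N is the nilpotent superdiagonal part.

Assembling the blocks and conjugating back gives the entries of e^{tA} as shown above.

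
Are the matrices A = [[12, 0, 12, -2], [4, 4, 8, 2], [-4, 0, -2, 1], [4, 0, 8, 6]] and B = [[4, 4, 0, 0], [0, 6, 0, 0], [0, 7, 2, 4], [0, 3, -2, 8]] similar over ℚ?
Two matrices over a field are similar if and only if they have the same invariant factors.

Both A and B have characteristic polynomial (x - 6)^2(x - 4)^2 and minimal polynomial (x - 6)^2(x - 4). Computing further, both have invariant factors x - 4, (x - 6)^2(x - 4). Hence A and B are similar.

Yes.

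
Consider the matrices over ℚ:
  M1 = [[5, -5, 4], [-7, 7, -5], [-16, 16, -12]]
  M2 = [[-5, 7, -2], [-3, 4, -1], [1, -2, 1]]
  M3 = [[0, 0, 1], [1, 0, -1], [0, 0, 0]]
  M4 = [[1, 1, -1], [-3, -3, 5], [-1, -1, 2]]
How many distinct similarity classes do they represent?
1 class: {M1, M2, M3, M4}

Characteristic polynomials: χ_{M1} = x^3, χ_{M2} = x^3, χ_{M3} = x^3, χ_{M4} = x^3.

{M1, M2, M3, M4}: invariant factors x^3.

Matrices are similar if and only if their invariant-factor lists agree; the partition into similarity classes is {M1, M2, M3, M4}.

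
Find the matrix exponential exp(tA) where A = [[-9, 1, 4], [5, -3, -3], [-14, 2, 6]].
A has Jordan form J = [[-2, 1, 0], [0, -2, 1], [0, 0, -2]] with A = PJP^{-1}, so e^{tA} = P e^{tJ} P^{-1}.

For a Jordan block J_k(λ), e^{tJ_k(λ)} = e^{λt} · (I + tN + t^2 N^2/2! + ... + t^{k-1} N^{k-1}/(k-1)!) where N is the nilpotent superdiagonal part.

Assembling the blocks and conjugating back gives the entries of e^{tA} as shown above.

e^{tA} = [[(-t^2 - 7*t + 1)*e^{-2*t}, t*e^{-2*t}, t*(t + 8)*e^{-2*t}/2], [t*(t + 5)*e^{-2*t}, (1 - t)*e^{-2*t}, t*(-t - 6)*e^{-2*t}/2], [2*t*(-t - 7)*e^{-2*t}, 2*t*e^{-2*t}, (t^2 + 8*t + 1)*e^{-2*t}]]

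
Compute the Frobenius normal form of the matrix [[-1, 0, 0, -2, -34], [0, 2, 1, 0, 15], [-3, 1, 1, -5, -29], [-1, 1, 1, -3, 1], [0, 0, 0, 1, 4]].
The invariant factors of A (the non-unit diagonal entries of the Smith normal form of xI - A over ℚ[x]) are (x - 5)(x + 2)(x^3 - 3), each dividing the next. The characteristic polynomial is their product, (x - 5)(x + 2)(x^3 - 3).

The rational canonical form is the block-diagonal matrix of companion matrices C(f_i):
R = [[0, 0, 0, 0, -30], [1, 0, 0, 0, -9], [0, 1, 0, 0, 3], [0, 0, 1, 0, 10], [0, 0, 0, 1, 3]].

Note the characteristic polynomial does not split into linear factors over ℚ, so A has no Jordan form over ℚ; the rational canonical form exists over any field.

R = [[0, 0, 0, 0, -30], [1, 0, 0, 0, -9], [0, 1, 0, 0, 3], [0, 0, 1, 0, 10], [0, 0, 0, 1, 3]]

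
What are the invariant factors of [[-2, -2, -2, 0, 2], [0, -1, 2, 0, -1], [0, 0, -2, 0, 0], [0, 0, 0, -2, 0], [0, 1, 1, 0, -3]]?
The Jordan structure of A has elementary divisors (x + 2)^3, (x + 2), (x + 2). Arranging the block sizes at each eigenvalue in decreasing order and taking row products gives the invariant factors.

Invariant factors (smallest first, each dividing the next): x + 2, x + 2, (x + 2)^3.

Check: the last factor (x + 2)^3 is the minimal polynomial, and the product (x + 2)^5 is the characteristic polynomial.

x + 2, x + 2, (x + 2)^3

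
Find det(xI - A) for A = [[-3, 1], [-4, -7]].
χ_A(x) = (x + 5)^2

xI - A = [[x + 3, -1], [4, x + 7]].

Expanding det(xI - A) along the first row:
det(xI - A) = + (x + 3)·det([[x + 7]]) - (-1)·det([[4]]).

Evaluating gives χ_A(x) = x^2 + 10x + 25 = (x + 5)^2.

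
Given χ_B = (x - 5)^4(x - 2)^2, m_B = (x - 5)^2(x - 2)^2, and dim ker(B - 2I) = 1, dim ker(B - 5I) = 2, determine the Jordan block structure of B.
λ = 2: algebraic multiplicity 2 (exponent in χ_B), largest block size 2 (exponent in m_B), 1 block (geometric multiplicity). This forces block sizes [2].
λ = 5: algebraic multiplicity 4 (exponent in χ_B), largest block size 2 (exponent in m_B), 2 blocks (geometric multiplicity). These force block sizes [2, 2].

Jordan blocks: (2, 2), (5, 2), (5, 2)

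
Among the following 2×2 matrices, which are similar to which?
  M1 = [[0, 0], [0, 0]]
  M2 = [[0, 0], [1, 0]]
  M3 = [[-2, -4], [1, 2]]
Characteristic polynomials: χ_{M1} = x^2, χ_{M2} = x^2, χ_{M3} = x^2.

{M1}: invariant factors x, x.

{M2, M3}: invariant factors x^2.

Matrices are similar if and only if their invariant-factor lists agree; the partition into similarity classes is {M1}, {M2, M3}.

2 classes: {M1}, {M2, M3}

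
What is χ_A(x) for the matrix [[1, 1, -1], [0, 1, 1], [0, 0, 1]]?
χ_A(x) = (x - 1)^3

xI - A = [[x - 1, -1, 1], [0, x - 1, -1], [0, 0, x - 1]].

Expanding det(xI - A) along the first row:
det(xI - A) = + (x - 1)·det([[x - 1, -1], [0, x - 1]]) - (-1)·det([[0, -1], [0, x - 1]]) + (1)·det([[0, x - 1], [0, 0]]).

Evaluating gives χ_A(x) = x^3 - 3x^2 + 3x - 1 = (x - 1)^3.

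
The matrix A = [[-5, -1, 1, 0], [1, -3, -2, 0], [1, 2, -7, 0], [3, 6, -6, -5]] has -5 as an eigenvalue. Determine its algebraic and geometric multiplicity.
The characteristic polynomial is (x + 5)^4, so the factor x + 5 appears with exponent 4: the algebraic multiplicity is 4.

rank(A + 5I) = 2, so the eigenspace has dimension 4 - 2 = 2: the geometric multiplicity is 2.

Since 2 < 4, A is not diagonalizable.

algebraic multiplicity 4, geometric multiplicity 2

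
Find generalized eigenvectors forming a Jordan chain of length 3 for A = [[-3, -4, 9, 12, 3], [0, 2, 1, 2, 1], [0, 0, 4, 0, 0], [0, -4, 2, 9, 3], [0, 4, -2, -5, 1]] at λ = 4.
We seek v_1 ∈ ker((A - 4I)^3) \ ker((A - 4I)^2), then set v_{i+1} = (A - 4I) v_i.

One such chain is v_1 = [[0, 0, 0, 0, 1]]^T, v_2 = [[3, 1, 0, 3, -3]]^T, v_3 = [[2, 1, 0, 2, -2]]^T. Check: (A - 4I) v_3 = [[0, 0, 0, 0, 0]]^T = 0.

v_1 = [[0, 0, 0, 0, 1]]^T, v_2 = [[3, 1, 0, 3, -3]]^T, v_3 = [[2, 1, 0, 2, -2]]^T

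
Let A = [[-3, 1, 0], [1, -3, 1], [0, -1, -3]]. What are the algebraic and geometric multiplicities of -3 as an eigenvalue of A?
The characteristic polynomial is (x + 3)^3, so the factor x + 3 appears with exponent 3: the algebraic multiplicity is 3.

rank(A + 3I) = 2, so the eigenspace has dimension 3 - 2 = 1: the geometric multiplicity is 1.

Since 1 < 3, A is not diagonalizable.

algebraic multiplicity 3, geometric multiplicity 1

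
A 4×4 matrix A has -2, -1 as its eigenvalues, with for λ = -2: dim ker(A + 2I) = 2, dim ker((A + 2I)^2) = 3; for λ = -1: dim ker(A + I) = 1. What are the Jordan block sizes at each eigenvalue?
λ = -2: successive nullity increments [2, 1] count blocks of size ≥ k; block sizes are [2, 1].
λ = -1: successive nullity increments [1] count blocks of size ≥ k; block sizes are [1].

Jordan blocks: (-2, 2), (-2, 1), (-1, 1)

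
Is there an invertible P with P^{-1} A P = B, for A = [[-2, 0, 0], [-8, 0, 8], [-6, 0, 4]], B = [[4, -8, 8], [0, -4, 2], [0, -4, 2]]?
Yes.

Two matrices over a field are similar if and only if they have the same invariant factors.

Both A and B have characteristic polynomial x(x - 4)(x + 2) and minimal polynomial x(x - 4)(x + 2). Computing further, both have invariant factors x(x - 4)(x + 2). Hence A and B are similar.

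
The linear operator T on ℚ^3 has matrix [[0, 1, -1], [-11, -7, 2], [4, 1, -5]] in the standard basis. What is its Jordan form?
The characteristic polynomial is det(xI - A) = (x + 4)^3, so the eigenvalues are -4 (algebraic multiplicity 3).

For λ = -4: rank(A + 4I) = 2, rank((A + 4I)^2) = 1, rank((A + 4I)^3) = 0. The eigenspace has dimension 3 - 2 = 1, so there is 1 Jordan block; the rank sequence gives block sizes [3].

Assembling the blocks gives the Jordan form J above.

J = [[-4, 1, 0], [0, -4, 1], [0, 0, -4]]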